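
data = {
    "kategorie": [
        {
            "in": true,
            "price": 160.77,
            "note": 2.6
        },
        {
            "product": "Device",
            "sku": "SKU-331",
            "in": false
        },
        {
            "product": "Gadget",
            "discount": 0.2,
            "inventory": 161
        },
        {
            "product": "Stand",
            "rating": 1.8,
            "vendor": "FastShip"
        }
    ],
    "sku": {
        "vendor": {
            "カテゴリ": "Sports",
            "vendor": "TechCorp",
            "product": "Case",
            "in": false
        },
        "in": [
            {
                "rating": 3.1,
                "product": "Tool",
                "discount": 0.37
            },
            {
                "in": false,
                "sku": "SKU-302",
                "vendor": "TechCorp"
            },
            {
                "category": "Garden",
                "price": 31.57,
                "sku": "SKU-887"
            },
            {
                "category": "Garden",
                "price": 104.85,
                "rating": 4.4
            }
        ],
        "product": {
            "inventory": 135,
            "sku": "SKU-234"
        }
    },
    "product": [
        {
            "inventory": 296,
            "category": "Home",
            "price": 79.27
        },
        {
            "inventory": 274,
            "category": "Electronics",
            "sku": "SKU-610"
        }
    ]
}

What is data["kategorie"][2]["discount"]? 0.2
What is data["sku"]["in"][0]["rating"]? 3.1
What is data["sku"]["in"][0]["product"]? "Tool"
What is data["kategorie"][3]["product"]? "Stand"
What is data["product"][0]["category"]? "Home"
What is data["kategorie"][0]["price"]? 160.77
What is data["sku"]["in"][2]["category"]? "Garden"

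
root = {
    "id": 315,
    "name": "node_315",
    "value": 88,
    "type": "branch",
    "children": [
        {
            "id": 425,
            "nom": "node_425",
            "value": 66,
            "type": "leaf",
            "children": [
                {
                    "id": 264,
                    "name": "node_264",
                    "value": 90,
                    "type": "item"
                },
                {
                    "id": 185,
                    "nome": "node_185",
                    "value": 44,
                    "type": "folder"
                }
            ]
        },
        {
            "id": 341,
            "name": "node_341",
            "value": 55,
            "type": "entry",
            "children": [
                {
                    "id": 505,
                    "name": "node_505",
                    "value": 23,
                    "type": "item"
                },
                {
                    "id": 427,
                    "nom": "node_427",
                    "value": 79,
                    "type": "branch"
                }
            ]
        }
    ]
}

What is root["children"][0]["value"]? 66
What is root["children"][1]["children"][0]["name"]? "node_505"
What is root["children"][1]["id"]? 341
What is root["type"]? "branch"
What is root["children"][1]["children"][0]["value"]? 23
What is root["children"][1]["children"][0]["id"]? 505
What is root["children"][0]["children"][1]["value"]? 44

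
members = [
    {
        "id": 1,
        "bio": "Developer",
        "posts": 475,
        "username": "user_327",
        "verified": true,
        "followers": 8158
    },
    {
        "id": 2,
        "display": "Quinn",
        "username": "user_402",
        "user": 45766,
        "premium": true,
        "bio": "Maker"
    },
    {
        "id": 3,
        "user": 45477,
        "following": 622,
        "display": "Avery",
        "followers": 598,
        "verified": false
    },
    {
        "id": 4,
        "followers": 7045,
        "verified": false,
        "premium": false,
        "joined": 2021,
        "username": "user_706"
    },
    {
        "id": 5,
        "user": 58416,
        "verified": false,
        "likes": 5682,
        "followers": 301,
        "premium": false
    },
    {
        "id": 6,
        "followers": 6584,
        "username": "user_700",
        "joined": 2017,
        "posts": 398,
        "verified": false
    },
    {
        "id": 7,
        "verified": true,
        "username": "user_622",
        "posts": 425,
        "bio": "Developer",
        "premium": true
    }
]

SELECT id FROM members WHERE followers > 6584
[1, 4]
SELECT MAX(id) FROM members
7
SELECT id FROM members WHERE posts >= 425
[1, 7]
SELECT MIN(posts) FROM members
398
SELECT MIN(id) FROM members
1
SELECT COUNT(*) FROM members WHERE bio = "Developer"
2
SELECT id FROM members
[1, 2, 3, 4, 5, 6, 7]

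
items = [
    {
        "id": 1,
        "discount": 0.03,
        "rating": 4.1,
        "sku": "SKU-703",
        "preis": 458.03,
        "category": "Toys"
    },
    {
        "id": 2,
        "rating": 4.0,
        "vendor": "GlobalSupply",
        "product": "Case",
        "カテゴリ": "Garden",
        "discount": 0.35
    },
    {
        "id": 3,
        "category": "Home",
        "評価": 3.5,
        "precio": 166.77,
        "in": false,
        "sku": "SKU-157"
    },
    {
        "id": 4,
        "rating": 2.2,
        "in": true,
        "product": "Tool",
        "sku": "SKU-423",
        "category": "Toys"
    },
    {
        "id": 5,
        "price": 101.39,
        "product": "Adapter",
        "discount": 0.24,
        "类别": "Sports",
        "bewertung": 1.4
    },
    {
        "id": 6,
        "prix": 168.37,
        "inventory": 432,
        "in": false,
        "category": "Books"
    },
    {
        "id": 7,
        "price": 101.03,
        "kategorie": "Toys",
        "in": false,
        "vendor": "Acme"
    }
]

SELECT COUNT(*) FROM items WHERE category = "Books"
1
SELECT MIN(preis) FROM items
458.03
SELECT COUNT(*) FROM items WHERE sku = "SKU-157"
1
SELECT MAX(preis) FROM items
458.03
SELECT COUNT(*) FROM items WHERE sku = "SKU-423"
1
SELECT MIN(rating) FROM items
2.2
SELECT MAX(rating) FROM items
4.1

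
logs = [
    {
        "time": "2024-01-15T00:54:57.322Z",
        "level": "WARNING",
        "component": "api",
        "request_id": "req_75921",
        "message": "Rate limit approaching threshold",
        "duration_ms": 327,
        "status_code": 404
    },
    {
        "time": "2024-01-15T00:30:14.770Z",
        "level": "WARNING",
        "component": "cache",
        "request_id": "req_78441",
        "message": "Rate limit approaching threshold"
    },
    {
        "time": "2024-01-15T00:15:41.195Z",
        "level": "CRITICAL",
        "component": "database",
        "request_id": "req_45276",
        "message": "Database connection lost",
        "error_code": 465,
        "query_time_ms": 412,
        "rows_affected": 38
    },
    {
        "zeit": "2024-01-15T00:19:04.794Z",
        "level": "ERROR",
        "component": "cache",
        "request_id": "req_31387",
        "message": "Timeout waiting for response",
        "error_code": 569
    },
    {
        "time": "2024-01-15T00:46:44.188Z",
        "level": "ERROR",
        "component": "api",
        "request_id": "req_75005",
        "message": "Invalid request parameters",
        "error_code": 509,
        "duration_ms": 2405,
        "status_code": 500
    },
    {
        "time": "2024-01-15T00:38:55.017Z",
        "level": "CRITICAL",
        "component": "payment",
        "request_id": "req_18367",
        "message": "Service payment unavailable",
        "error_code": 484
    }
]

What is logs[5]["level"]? "CRITICAL"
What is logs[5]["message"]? "Service payment unavailable"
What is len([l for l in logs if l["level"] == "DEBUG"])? 0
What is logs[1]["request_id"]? "req_78441"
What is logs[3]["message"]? "Timeout waiting for response"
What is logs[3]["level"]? "ERROR"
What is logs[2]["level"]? "CRITICAL"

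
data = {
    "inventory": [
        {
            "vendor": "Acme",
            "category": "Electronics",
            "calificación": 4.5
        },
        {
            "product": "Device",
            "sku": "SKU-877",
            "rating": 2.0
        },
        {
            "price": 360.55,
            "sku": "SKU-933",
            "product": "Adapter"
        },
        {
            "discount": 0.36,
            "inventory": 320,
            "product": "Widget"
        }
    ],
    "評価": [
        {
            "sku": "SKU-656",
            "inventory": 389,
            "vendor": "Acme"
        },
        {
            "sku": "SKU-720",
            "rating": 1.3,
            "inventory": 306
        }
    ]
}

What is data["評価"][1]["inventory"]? 306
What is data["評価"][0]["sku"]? "SKU-656"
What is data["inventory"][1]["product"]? "Device"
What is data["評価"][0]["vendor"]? "Acme"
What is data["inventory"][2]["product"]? "Adapter"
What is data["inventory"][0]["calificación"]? 4.5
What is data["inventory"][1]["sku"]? "SKU-877"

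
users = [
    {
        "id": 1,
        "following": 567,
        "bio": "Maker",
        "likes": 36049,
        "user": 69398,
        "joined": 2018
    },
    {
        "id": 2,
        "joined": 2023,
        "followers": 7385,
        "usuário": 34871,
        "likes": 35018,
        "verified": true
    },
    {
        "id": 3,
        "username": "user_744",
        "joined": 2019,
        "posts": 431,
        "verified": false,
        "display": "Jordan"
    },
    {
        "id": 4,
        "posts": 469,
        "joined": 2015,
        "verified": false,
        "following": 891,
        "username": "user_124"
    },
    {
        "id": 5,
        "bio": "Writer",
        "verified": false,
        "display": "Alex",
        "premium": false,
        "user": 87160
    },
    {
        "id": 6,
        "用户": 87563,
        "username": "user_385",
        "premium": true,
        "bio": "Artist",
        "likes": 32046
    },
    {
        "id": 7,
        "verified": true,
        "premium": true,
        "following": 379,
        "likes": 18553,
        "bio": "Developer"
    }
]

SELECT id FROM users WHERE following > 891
[]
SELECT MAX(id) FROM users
7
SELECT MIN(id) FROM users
1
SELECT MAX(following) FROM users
891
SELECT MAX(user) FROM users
87160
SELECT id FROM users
[1, 2, 3, 4, 5, 6, 7]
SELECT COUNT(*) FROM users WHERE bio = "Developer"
1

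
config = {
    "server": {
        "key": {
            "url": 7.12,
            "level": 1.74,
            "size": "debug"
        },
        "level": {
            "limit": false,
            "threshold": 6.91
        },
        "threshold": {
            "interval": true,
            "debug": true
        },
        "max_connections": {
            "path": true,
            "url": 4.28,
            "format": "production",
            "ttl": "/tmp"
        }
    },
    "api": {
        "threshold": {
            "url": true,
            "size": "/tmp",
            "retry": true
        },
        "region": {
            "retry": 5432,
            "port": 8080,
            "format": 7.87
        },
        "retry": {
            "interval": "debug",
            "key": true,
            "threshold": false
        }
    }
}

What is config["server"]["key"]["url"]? 7.12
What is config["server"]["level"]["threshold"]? 6.91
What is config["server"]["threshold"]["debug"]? True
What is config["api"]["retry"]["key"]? True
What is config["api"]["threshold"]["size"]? "/tmp"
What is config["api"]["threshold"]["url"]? True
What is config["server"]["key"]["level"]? 1.74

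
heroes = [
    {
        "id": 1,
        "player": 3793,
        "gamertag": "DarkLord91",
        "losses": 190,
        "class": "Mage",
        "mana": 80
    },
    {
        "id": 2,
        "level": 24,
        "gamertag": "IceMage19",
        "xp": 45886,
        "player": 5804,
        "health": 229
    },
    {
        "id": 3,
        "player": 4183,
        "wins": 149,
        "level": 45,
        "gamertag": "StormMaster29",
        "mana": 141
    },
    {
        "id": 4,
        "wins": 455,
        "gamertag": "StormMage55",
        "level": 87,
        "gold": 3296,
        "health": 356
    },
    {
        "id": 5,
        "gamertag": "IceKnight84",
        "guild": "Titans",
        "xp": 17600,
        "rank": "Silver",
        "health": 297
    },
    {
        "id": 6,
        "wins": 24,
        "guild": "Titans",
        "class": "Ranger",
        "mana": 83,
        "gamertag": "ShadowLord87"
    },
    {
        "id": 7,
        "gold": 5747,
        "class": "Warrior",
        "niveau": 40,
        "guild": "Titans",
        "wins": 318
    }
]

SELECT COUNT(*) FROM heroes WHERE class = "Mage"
1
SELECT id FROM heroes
[1, 2, 3, 4, 5, 6, 7]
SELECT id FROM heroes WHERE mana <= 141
[1, 3, 6]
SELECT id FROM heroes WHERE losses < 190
[]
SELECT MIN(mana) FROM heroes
80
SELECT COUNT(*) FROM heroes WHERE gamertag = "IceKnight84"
1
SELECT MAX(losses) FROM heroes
190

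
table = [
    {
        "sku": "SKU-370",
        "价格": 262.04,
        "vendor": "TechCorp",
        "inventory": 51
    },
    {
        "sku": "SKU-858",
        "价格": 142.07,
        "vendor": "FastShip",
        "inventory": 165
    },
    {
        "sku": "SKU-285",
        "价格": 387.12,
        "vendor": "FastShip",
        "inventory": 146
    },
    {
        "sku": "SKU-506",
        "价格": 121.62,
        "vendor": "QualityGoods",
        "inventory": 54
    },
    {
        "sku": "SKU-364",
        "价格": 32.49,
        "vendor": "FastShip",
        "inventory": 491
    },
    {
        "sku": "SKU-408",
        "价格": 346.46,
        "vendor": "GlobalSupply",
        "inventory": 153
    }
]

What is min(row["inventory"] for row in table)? 51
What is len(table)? 6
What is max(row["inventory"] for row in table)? 491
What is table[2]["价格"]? 387.12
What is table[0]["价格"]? 262.04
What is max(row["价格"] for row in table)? 387.12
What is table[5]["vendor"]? "GlobalSupply"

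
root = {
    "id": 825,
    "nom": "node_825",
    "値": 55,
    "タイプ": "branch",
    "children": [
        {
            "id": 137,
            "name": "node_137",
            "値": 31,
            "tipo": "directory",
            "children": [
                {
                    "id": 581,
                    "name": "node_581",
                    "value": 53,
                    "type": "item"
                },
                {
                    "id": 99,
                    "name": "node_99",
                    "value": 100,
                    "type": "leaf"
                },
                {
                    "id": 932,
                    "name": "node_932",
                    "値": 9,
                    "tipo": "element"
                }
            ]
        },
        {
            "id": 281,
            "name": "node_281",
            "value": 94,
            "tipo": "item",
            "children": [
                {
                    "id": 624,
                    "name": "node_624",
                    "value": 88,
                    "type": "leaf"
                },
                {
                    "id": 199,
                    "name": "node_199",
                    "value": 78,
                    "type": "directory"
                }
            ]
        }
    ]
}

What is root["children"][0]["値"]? 31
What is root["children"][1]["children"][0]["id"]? 624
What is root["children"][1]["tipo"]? "item"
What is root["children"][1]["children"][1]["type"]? "directory"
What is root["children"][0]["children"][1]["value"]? 100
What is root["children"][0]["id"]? 137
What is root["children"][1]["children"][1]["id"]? 199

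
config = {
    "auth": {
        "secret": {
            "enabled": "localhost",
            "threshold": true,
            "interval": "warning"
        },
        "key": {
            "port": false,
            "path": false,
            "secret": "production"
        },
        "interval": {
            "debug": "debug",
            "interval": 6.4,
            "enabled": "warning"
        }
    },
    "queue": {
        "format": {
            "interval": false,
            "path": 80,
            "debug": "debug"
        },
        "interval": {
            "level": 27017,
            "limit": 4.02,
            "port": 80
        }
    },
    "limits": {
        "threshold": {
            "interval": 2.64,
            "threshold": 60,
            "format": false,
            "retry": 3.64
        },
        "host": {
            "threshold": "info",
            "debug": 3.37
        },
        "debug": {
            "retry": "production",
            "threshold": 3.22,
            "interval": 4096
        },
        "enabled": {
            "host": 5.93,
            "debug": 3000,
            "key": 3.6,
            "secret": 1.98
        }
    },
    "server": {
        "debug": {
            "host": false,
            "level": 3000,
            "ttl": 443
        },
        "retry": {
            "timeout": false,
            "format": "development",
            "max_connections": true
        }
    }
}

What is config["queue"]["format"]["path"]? 80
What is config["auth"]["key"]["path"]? False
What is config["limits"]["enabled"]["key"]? 3.6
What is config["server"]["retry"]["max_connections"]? True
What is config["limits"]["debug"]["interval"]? 4096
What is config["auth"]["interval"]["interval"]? 6.4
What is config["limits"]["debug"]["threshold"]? 3.22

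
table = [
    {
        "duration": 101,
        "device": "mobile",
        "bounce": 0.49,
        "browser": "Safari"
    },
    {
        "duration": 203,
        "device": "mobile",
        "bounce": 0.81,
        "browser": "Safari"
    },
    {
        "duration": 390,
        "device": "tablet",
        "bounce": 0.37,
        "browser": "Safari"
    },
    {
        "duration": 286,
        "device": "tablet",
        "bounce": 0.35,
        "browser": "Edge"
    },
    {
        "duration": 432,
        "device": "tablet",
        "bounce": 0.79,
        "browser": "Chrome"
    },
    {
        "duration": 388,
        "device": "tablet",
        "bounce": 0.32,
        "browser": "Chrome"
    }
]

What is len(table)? 6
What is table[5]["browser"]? "Chrome"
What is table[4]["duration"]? 432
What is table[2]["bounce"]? 0.37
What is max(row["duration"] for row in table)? 432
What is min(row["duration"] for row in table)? 101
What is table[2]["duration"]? 390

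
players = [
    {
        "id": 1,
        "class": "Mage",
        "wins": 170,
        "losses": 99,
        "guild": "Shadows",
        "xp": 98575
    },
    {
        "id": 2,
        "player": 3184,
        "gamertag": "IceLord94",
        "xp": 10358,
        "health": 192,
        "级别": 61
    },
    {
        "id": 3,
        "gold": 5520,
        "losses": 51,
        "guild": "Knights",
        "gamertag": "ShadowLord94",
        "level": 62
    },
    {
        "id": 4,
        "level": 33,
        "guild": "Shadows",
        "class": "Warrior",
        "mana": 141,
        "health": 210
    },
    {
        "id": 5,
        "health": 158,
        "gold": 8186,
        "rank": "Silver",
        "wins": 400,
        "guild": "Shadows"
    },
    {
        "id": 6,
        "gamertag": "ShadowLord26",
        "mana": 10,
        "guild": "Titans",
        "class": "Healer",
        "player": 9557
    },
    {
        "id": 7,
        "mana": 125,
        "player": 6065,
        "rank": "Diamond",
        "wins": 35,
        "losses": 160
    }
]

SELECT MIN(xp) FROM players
10358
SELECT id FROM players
[1, 2, 3, 4, 5, 6, 7]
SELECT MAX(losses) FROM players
160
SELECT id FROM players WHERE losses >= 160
[7]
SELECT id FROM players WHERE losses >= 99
[1, 7]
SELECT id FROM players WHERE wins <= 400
[1, 5, 7]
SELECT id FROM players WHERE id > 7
[]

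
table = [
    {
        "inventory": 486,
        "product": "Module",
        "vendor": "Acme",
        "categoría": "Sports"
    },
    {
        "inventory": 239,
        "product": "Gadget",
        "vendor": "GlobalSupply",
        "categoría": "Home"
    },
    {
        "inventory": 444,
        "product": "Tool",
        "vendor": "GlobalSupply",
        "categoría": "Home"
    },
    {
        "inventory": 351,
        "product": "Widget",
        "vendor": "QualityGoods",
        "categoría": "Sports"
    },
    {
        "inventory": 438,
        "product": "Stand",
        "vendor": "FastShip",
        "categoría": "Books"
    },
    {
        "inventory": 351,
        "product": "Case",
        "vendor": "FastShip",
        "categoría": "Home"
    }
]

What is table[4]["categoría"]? "Books"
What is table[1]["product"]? "Gadget"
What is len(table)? 6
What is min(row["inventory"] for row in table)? 239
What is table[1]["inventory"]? 239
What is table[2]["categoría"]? "Home"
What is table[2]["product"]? "Tool"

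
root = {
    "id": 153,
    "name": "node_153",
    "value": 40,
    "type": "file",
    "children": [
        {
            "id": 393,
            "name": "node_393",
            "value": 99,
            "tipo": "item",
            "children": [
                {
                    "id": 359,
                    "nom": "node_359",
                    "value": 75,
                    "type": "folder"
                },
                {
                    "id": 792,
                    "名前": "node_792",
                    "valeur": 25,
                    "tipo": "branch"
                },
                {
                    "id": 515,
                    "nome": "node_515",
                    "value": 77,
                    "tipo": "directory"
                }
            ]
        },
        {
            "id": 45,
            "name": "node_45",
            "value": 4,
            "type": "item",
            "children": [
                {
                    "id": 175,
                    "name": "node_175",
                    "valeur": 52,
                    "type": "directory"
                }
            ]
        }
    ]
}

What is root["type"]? "file"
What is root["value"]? 40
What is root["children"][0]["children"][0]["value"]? 75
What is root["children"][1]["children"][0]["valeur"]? 52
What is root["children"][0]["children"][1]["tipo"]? "branch"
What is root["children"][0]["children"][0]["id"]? 359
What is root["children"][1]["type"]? "item"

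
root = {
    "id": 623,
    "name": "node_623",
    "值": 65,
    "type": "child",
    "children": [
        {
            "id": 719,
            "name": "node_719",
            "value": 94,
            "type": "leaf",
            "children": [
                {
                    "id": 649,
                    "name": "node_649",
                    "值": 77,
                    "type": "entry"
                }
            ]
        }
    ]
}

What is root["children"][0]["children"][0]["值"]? 77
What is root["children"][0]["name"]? "node_719"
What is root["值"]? 65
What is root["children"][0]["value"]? 94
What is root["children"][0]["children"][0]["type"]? "entry"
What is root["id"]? 623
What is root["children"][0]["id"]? 719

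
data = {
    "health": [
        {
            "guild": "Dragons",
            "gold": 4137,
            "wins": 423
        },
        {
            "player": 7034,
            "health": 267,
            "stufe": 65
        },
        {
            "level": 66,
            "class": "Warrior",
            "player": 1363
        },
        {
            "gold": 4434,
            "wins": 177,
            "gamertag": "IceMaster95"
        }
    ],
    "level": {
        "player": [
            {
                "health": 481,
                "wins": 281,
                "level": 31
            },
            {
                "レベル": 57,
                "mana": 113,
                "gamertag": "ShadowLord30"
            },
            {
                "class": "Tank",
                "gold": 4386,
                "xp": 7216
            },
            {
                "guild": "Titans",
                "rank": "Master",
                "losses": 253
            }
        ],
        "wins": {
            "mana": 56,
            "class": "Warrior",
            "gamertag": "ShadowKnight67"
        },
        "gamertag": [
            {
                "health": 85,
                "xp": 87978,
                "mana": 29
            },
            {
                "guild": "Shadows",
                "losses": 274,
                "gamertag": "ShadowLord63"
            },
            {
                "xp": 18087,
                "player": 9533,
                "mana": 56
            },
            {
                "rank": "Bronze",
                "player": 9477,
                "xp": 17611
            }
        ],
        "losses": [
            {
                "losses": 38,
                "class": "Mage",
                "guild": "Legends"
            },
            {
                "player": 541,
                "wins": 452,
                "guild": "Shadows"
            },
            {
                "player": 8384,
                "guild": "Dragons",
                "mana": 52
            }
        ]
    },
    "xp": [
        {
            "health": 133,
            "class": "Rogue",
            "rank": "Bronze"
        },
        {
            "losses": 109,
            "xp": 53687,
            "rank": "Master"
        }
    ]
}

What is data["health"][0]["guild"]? "Dragons"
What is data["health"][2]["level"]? 66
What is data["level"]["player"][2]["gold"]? 4386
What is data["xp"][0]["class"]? "Rogue"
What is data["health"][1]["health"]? 267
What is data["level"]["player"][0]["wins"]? 281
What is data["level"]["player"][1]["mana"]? 113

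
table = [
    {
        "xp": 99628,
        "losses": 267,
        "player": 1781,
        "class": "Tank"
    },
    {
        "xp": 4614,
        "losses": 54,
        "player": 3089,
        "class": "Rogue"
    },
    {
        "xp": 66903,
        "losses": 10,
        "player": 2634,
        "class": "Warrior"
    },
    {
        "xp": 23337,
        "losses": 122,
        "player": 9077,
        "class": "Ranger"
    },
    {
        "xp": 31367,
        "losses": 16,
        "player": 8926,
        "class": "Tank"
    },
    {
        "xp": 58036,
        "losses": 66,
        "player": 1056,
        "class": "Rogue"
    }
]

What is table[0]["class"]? "Tank"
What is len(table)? 6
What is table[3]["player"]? 9077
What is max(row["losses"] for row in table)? 267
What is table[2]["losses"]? 10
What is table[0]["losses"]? 267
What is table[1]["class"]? "Rogue"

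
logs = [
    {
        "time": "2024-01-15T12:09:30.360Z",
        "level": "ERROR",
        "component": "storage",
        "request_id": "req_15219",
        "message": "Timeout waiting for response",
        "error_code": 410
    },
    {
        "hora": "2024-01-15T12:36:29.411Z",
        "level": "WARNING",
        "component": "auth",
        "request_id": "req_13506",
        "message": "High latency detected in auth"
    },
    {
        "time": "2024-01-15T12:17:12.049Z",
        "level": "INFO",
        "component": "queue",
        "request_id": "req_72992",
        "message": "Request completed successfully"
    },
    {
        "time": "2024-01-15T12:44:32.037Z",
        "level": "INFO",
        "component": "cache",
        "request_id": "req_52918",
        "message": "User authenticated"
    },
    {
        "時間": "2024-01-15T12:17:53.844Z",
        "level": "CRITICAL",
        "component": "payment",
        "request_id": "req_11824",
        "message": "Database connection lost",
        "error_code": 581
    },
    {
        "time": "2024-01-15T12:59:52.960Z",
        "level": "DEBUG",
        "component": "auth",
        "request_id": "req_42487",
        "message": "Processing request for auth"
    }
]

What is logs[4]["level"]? "CRITICAL"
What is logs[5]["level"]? "DEBUG"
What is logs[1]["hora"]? "2024-01-15T12:36:29.411Z"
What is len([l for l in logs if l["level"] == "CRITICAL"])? 1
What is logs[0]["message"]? "Timeout waiting for response"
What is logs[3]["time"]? "2024-01-15T12:44:32.037Z"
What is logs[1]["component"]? "auth"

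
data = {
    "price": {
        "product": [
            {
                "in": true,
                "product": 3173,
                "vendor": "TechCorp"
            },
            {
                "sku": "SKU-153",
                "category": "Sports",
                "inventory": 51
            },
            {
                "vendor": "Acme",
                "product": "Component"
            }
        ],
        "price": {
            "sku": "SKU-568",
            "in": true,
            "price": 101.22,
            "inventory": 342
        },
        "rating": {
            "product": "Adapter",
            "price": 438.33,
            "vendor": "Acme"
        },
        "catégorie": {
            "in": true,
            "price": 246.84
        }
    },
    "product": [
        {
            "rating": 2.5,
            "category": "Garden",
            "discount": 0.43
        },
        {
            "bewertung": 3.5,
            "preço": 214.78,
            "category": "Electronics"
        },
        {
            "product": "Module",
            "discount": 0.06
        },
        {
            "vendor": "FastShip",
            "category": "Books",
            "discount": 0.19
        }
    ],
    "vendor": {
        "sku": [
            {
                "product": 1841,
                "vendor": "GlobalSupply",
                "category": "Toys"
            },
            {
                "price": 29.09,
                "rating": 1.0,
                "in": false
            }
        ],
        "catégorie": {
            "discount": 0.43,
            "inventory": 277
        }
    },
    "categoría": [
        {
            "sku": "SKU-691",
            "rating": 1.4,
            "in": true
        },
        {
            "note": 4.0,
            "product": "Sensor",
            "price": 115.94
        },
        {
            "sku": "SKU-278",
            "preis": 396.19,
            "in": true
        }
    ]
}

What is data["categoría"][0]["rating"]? 1.4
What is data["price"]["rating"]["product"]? "Adapter"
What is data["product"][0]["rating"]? 2.5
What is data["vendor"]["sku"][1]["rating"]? 1.0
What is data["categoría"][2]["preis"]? 396.19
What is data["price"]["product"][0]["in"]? True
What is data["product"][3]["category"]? "Books"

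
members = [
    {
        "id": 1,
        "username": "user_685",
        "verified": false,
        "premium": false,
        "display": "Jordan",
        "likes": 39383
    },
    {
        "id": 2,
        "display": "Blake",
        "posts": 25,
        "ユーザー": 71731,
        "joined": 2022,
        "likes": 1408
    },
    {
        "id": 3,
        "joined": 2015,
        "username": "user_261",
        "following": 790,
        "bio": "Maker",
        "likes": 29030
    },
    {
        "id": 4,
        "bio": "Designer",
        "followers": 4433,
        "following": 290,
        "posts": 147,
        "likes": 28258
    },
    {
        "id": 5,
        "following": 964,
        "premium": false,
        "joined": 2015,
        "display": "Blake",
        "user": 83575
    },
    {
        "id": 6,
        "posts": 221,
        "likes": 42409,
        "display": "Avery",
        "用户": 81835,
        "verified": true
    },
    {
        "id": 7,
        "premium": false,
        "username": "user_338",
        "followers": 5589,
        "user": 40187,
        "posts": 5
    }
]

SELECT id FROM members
[1, 2, 3, 4, 5, 6, 7]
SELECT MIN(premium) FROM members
False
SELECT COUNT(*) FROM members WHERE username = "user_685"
1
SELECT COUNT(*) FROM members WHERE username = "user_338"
1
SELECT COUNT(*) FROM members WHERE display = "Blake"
2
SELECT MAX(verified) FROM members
True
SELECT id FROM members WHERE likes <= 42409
[1, 2, 3, 4, 6]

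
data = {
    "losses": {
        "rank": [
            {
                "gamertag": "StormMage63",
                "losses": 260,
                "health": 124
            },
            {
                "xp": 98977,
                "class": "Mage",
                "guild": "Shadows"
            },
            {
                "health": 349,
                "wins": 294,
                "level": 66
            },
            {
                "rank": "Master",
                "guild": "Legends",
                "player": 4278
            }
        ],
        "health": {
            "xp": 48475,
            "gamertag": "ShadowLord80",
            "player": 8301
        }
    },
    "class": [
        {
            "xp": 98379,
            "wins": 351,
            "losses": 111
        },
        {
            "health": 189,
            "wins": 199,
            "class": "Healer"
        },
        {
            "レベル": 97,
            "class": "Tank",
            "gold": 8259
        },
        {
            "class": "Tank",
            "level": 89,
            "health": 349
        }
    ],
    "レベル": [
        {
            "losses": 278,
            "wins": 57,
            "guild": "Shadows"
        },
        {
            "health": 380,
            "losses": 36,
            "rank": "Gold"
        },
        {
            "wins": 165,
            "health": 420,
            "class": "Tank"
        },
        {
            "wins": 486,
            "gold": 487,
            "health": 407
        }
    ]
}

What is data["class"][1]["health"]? 189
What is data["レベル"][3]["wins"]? 486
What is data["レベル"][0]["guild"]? "Shadows"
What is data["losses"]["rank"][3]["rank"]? "Master"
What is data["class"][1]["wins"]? 199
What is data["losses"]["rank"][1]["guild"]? "Shadows"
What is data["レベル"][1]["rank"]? "Gold"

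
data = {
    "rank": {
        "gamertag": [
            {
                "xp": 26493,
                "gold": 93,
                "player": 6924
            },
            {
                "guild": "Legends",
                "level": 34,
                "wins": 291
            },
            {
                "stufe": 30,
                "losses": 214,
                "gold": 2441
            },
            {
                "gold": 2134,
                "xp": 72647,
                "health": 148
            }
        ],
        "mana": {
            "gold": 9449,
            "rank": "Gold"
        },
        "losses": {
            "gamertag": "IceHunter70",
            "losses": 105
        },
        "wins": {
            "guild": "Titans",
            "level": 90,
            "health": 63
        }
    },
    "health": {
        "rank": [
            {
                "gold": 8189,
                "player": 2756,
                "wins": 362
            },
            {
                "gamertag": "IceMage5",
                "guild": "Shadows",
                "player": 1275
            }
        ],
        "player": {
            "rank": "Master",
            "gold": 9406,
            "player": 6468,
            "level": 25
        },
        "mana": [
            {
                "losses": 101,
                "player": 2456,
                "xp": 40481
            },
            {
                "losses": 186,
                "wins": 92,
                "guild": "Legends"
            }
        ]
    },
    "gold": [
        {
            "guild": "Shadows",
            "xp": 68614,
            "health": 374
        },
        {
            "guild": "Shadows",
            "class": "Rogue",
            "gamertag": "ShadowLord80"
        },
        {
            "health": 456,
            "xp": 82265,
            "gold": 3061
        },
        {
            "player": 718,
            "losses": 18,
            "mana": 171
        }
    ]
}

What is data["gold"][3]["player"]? 718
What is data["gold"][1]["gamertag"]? "ShadowLord80"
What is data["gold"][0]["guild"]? "Shadows"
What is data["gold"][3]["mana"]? 171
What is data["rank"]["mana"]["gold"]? 9449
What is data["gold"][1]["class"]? "Rogue"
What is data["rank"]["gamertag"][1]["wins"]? 291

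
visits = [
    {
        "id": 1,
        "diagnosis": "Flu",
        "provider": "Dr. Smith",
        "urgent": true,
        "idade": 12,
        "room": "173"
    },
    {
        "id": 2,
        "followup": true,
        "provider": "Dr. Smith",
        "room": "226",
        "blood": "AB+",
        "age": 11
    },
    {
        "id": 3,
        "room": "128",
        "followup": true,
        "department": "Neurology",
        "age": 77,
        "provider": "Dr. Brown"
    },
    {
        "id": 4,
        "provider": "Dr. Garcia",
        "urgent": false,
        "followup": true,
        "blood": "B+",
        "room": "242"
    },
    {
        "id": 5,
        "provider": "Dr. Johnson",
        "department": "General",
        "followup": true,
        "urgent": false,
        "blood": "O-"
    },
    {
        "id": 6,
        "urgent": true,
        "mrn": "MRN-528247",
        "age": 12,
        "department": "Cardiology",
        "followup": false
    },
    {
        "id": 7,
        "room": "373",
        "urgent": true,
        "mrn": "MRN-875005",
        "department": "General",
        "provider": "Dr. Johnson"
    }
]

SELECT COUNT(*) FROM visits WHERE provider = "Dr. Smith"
2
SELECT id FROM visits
[1, 2, 3, 4, 5, 6, 7]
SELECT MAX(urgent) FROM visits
True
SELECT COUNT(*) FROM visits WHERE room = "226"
1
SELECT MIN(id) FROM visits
1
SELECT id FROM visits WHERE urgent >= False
[1, 4, 5, 6, 7]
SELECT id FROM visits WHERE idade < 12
[]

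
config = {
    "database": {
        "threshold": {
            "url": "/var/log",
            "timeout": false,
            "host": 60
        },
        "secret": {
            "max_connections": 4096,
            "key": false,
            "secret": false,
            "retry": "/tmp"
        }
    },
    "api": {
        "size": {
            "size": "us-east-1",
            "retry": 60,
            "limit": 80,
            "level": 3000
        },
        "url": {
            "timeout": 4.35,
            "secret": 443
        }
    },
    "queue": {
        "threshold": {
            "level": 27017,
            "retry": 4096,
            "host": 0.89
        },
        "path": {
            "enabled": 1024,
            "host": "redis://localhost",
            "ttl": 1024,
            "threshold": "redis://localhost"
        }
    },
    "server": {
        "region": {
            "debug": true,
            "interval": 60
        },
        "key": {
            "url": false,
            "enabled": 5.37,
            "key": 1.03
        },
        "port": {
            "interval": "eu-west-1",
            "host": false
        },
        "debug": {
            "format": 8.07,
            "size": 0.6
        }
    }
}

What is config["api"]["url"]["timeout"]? 4.35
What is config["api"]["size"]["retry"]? 60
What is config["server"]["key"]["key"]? 1.03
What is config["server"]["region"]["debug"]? True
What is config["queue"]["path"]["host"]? "redis://localhost"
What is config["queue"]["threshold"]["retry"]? 4096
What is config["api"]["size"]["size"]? "us-east-1"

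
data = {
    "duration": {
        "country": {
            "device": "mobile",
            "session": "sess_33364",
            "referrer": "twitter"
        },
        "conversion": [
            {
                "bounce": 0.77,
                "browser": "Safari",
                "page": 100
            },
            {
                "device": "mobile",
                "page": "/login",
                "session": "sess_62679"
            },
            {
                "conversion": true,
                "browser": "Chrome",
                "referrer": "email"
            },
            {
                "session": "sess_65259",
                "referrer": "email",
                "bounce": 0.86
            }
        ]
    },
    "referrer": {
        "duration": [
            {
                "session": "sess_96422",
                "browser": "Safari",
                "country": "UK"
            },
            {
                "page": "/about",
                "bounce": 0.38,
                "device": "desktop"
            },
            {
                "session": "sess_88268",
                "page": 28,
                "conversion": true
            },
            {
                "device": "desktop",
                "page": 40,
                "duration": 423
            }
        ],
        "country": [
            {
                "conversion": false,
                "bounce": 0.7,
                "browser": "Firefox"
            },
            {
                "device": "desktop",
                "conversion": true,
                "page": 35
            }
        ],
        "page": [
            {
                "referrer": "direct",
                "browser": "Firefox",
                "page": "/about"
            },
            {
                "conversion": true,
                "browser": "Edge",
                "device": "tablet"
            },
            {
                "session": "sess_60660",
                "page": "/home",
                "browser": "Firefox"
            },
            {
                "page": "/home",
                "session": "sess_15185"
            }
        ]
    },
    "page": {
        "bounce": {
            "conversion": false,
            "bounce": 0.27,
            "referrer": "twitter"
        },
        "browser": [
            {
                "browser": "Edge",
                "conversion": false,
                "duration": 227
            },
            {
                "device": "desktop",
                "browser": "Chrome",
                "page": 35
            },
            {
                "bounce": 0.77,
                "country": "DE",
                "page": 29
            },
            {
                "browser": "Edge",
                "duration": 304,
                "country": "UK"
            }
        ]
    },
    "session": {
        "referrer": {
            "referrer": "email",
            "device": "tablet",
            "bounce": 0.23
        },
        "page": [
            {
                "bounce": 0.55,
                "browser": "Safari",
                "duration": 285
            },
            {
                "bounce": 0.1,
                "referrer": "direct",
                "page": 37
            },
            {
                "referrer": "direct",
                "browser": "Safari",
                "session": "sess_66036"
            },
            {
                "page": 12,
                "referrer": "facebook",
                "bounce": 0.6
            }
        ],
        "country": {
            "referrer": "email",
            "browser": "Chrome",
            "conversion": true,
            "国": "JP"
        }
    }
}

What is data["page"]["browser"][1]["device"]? "desktop"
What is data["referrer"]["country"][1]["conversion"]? True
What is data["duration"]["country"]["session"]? "sess_33364"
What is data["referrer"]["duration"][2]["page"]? 28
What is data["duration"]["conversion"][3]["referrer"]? "email"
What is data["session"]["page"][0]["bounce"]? 0.55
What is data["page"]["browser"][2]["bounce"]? 0.77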